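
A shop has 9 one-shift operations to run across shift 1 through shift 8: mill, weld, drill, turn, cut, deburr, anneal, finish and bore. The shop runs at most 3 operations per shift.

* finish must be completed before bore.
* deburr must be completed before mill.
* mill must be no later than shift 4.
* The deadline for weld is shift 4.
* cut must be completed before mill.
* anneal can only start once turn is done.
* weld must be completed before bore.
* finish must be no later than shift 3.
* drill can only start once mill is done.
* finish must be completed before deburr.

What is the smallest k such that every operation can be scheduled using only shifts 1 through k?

The precedence chain requires at least 4 distinct shifts.
With at most 3 per shift and 9 operations, at least 3 shifts are needed.
4 works (last occupied shift: shift 4): for example cut -> shift 2; bore -> shift 2; drill -> shift 4; anneal -> shift 3; deburr -> shift 2; weld -> shift 1; turn -> shift 1; mill -> shift 3; finish -> shift 1.

4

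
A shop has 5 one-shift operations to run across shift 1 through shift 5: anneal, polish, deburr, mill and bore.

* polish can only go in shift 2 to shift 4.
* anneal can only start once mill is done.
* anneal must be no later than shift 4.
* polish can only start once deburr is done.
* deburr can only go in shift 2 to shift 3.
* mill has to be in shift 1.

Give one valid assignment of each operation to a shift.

mill -> shift 1; anneal -> shift 2; polish -> shift 3; bore -> shift 1; deburr -> shift 2

Checking: deburr(shift 2) before polish(shift 3); mill(shift 1) before anneal(shift 2); deburr=shift 2 in [shift 2,shift 3]; mill=shift 1 in [shift 1,shift 1]; polish=shift 3 in [shift 2,shift 4]; anneal=shift 2 in [shift 1,shift 4].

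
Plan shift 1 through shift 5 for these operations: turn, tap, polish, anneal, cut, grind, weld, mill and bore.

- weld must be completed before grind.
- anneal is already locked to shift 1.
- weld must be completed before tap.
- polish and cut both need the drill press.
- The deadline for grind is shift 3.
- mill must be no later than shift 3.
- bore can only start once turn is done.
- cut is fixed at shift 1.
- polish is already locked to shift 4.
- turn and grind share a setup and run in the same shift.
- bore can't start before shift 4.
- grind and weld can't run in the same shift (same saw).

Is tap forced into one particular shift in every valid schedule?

tap can be shift 2 (e.g. grind -> shift 2; mill -> shift 1; polish -> shift 4; turn -> shift 2; cut -> shift 1; tap -> shift 2; anneal -> shift 1; bore -> shift 4; weld -> shift 1) or shift 3 (e.g. polish=shift 4; mill=shift 1; bore=shift 4; grind=shift 2; turn=shift 2; anneal=shift 1; weld=shift 1; cut=shift 1; tap=shift 3).

No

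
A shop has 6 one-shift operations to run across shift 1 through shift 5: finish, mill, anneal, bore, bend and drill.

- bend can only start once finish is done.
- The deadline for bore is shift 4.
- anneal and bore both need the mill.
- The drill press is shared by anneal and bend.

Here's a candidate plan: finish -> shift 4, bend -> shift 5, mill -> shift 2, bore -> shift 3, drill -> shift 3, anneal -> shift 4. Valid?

Yes

bend can only start once finish is done — holds.
anneal and bore both need the mill — holds.
The deadline for bore is shift 4 — holds.
The drill press is shared by anneal and bend — holds.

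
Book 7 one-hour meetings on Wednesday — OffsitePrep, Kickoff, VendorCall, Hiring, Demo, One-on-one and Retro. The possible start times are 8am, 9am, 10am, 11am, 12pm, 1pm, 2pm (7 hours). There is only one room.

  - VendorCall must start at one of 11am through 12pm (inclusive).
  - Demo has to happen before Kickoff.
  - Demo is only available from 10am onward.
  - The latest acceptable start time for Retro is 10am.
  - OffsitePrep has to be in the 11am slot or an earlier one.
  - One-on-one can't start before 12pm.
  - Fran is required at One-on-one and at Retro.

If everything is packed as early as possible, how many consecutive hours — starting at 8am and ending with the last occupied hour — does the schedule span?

The precedence chain requires at least 2 distinct hours.
With at most 1 per hour and 7 meetings, at least 7 hours are needed.
One-on-one can't be placed before 12pm — that is hour 5 counting from 8am — so the schedule must run through at least 5 hours.
7 works (last occupied hour: 2pm): for example Hiring -> 2pm; Kickoff -> 1pm; Demo -> 10am; One-on-one -> 12pm; OffsitePrep -> 9am; Retro -> 8am; VendorCall -> 11am.

7 hours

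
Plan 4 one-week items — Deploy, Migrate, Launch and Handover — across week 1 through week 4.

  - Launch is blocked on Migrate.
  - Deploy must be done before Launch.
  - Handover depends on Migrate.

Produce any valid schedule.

Migrate -> week 1, Launch -> week 2, Deploy -> week 1, Handover -> week 2

Checking: Deploy(week 1) before Launch(week 2); Migrate(week 1) before Handover(week 2); Migrate(week 1) before Launch(week 2).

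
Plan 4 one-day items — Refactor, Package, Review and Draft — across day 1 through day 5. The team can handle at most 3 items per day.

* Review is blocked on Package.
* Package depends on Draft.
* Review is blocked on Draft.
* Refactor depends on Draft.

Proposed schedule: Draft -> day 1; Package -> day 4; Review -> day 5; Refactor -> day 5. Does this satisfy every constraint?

Review is blocked on Package — holds.
The team can handle at most 3 items per day — holds.
Refactor depends on Draft — holds.
Review is blocked on Draft — holds.
Package depends on Draft — holds.

Yes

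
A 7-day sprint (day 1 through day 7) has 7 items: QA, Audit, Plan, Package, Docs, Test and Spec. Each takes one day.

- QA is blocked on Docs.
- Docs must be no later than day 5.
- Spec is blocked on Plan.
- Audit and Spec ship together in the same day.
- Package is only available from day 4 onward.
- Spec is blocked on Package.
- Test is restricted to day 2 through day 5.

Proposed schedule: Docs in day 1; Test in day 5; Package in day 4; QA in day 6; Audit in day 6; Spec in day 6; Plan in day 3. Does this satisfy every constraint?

Valid

Audit and Spec ship together in the same day — holds.
Docs must be no later than day 5 — holds.
Spec is blocked on Package — holds.
Spec is blocked on Plan — holds.
Test is restricted to day 2 through day 5 — holds.
Package is only available from day 4 onward — holds.
QA is blocked on Docs — holds.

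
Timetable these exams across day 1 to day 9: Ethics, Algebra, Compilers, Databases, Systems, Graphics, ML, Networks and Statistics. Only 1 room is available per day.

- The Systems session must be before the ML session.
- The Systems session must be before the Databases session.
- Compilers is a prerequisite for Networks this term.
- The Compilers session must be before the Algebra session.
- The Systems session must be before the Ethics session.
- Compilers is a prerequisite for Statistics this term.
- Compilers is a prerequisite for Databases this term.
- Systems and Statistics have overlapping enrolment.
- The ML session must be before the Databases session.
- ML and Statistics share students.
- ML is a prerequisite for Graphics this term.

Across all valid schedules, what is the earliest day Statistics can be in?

day 2

Precedence pushes Statistics to at least day 2.
Statistics at day 2 is achievable: Statistics -> day 2; Algebra -> day 7; Graphics -> day 8; Databases -> day 5; Systems -> day 3; ML -> day 4; Compilers -> day 1; Networks -> day 9; Ethics -> day 6.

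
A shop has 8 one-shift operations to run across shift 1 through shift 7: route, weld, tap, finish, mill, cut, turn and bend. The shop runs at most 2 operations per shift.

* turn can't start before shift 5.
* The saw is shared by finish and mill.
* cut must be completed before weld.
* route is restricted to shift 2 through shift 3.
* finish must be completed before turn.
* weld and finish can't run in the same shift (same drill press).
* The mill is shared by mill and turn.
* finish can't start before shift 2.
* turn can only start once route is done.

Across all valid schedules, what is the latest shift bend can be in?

bend at shift 7 is achievable: route -> shift 2; turn -> shift 5; cut -> shift 1; weld -> shift 3; mill -> shift 3; finish -> shift 2; tap -> shift 1; bend -> shift 7.

shift 7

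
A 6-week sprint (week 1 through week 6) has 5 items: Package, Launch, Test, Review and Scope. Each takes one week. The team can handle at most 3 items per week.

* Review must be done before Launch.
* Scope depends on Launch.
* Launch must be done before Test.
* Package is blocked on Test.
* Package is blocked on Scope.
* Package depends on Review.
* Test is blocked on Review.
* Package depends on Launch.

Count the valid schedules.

Splitting on Package: it can be week 4 (1), week 5 (6), week 6 (20). Listing each branch's schedules as (Launch, Test, Review, Scope) by week number:
Package=week 4: (2,3,1,3) — 1.
Package=week 5: (2,3,1,3) (2,3,1,4) (2,4,1,3) (2,4,1,4) (3,4,1,4) (3,4,2,4) — 6.
Package=week 6: (2,3,1,3) (2,3,1,4) (2,3,1,5) (2,4,1,3) (2,4,1,4) (2,4,1,5) (2,5,1,3) (2,5,1,4) (2,5,1,5) (3,4,1,4) (3,4,1,5) (3,4,2,4) (3,4,2,5) (3,5,1,4) (3,5,1,5) (3,5,2,4) (3,5,2,5) (4,5,1,5) (4,5,2,5) (4,5,3,5) — 20.
Summing: 1 + 6 + 20 = 27.

27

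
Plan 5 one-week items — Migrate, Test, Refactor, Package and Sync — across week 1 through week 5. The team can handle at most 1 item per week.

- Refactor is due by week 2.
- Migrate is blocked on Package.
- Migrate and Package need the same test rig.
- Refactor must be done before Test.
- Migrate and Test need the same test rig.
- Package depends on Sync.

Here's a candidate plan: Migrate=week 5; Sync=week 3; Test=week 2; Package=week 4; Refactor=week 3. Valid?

No — it violates: Refactor is due by week 2

Package depends on Sync — holds.
Migrate and Test need the same test rig — holds.
Migrate and Package need the same test rig — holds.
The team can handle at most 1 item per week — violated.
Migrate is blocked on Package — holds.
Refactor is due by week 2 — violated.
Refactor must be done before Test — violated.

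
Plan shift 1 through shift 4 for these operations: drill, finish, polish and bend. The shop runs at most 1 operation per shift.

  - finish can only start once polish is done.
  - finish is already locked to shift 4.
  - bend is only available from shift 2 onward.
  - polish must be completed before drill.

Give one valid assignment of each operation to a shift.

polish in shift 1, drill in shift 3, bend in shift 2, finish in shift 4

Checking: polish(shift 1) before finish(shift 4); polish(shift 1) before drill(shift 3); finish=shift 4 in [shift 4,shift 4]; bend=shift 2 in [shift 2,shift 4]; max 1 per shift (cap 1).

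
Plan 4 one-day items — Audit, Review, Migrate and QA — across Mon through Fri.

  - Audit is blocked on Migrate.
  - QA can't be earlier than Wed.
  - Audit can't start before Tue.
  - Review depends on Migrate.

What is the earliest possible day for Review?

Tue

Precedence pushes Review to at least Tue.
Review at Tue is achievable: Review in Tue; Migrate in Mon; QA in Wed; Audit in Tue.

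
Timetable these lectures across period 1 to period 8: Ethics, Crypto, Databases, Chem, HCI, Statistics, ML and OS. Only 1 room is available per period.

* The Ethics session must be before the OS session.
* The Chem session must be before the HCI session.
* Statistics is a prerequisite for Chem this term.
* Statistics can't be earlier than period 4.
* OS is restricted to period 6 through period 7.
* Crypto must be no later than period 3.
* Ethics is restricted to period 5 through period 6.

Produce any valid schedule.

Ethics -> period 5; Statistics -> period 4; Databases -> period 2; OS -> period 6; Crypto -> period 1; Chem -> period 7; ML -> period 3; HCI -> period 8

Checking: Statistics(period 4) before Chem(period 7); Chem(period 7) before HCI(period 8); Ethics(period 5) before OS(period 6); OS=period 6 in [period 6,period 7]; Statistics=period 4 in [period 4,period 8]; Ethics=period 5 in [period 5,period 6]; Crypto=period 1 in [period 1,period 3]; max 1 per period (cap 1).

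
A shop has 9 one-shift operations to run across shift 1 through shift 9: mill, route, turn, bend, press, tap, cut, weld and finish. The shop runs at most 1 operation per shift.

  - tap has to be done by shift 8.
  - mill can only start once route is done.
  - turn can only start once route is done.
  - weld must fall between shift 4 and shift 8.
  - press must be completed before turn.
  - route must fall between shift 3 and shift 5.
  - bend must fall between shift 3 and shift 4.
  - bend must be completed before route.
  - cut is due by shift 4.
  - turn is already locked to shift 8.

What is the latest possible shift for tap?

Tap's own window allows nothing later than shift 8.
tap at shift 7 is achievable: cut -> shift 1; route -> shift 4; bend -> shift 3; mill -> shift 6; press -> shift 2; finish -> shift 9; tap -> shift 7; weld -> shift 5; turn -> shift 8.
Nothing later works — the capacity limit rule out every shift after shift 7.

shift 7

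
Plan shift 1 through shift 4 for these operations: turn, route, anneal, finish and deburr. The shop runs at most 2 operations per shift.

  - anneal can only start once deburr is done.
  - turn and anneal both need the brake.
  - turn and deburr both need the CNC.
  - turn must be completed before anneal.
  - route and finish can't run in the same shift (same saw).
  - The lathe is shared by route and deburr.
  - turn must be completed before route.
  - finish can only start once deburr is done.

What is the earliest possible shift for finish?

shift 2

Precedence pushes finish to at least shift 2.
finish at shift 2 is achievable: route=shift 3; finish=shift 2; anneal=shift 3; turn=shift 2; deburr=shift 1.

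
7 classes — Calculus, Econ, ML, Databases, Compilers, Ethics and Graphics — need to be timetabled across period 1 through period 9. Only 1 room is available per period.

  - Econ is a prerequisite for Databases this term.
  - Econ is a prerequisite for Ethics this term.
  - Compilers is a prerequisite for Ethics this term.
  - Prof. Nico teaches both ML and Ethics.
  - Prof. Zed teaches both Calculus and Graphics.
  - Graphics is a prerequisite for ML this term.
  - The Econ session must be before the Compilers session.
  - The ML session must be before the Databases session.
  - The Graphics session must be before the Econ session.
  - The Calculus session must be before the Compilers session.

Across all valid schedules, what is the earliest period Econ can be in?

Precedence pushes Econ to at least period 2; downstream work caps Econ at period 7.
Econ at period 2 is achievable: Databases -> period 6, Compilers -> period 4, Graphics -> period 1, Ethics -> period 7, ML -> period 5, Econ -> period 2, Calculus -> period 3.

period 2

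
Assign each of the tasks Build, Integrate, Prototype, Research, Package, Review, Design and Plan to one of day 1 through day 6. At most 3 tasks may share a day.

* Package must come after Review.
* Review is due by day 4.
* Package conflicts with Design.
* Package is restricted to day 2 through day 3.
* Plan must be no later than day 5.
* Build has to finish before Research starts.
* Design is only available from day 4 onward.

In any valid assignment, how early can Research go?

Precedence pushes Research to at least day 2.
Research at day 2 is achievable: Build=day 1, Design=day 4, Plan=day 1, Prototype=day 3, Package=day 2, Integrate=day 2, Review=day 1, Research=day 2.

day 2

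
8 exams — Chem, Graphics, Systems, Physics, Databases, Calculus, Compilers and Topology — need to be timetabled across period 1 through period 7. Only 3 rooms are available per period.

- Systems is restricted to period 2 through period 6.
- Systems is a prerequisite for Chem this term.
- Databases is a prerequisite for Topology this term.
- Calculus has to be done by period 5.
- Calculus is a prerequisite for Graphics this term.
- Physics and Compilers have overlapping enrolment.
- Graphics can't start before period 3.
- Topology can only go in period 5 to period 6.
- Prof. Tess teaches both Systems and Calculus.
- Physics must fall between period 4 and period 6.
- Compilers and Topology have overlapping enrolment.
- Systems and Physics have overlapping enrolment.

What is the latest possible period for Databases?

Downstream work caps Databases at period 5.
Databases at period 5 is achievable: Compilers -> period 1; Chem -> period 3; Databases -> period 5; Graphics -> period 3; Physics -> period 4; Calculus -> period 1; Systems -> period 2; Topology -> period 6.

period 5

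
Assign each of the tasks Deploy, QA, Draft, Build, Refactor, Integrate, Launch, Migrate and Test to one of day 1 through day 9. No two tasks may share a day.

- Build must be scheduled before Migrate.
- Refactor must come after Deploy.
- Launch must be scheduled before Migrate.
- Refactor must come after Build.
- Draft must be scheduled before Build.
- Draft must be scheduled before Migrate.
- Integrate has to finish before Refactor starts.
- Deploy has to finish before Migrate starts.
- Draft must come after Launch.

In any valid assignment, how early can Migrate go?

Precedence pushes Migrate to at least day 4.
Migrate at day 5 is achievable: Test=day 9; Refactor=day 7; Launch=day 1; Migrate=day 5; Integrate=day 6; Draft=day 2; Build=day 3; Deploy=day 4; QA=day 8.
Nothing earlier works — the capacity limit rule out every day before day 5.

day 5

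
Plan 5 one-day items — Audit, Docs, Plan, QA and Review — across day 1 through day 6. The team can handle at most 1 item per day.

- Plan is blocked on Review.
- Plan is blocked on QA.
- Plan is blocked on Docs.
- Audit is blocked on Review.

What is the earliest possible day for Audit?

Precedence pushes Audit to at least day 2.
Audit at day 2 is achievable: Docs=day 3, Plan=day 5, Audit=day 2, QA=day 4, Review=day 1.

day 2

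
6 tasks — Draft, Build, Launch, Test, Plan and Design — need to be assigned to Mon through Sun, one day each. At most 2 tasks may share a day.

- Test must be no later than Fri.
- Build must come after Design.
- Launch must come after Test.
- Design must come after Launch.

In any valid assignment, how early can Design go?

Wed

Precedence pushes Design to at least Wed; downstream work caps Design at Sat.
Design at Wed is achievable: Design -> Wed, Draft -> Mon, Test -> Mon, Plan -> Tue, Launch -> Tue, Build -> Thu.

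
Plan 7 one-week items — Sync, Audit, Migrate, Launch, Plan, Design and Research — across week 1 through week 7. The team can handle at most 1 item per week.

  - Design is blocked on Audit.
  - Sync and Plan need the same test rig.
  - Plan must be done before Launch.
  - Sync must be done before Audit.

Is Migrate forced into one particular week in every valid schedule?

Migrate can be week 1 (e.g. Design -> week 6; Migrate -> week 1; Launch -> week 5; Audit -> week 3; Plan -> week 4; Research -> week 7; Sync -> week 2) or week 2 (e.g. Research in week 7, Audit in week 3, Migrate in week 2, Plan in week 4, Sync in week 1, Launch in week 5, Design in week 6).

No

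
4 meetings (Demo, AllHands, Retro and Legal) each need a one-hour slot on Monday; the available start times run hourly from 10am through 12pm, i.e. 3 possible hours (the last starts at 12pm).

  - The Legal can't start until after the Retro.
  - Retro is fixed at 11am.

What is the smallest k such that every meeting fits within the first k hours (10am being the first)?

The precedence chain requires at least 2 distinct hours.
Propagating the time windows through the other constraints, Legal can't land before 12pm — that is hour 3 counting from 10am — so the schedule must run through at least 3 hours.
3 works (last occupied hour: 12pm): for example AllHands=10am, Demo=10am, Legal=12pm, Retro=11am.

3 hours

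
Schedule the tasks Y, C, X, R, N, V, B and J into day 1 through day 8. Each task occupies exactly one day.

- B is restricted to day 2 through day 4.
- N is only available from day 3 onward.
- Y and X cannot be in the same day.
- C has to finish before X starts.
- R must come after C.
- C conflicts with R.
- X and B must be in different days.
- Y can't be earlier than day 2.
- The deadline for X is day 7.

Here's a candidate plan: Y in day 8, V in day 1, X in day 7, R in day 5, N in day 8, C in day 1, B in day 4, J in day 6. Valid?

N is only available from day 3 onward — holds.
X and B must be in different days — holds.
R must come after C — holds.
The deadline for X is day 7 — holds.
B is restricted to day 2 through day 4 — holds.
C has to finish before X starts — holds.
Y can't be earlier than day 2 — holds.
C conflicts with R — holds.
Y and X cannot be in the same day — holds.

Yes, all constraints hold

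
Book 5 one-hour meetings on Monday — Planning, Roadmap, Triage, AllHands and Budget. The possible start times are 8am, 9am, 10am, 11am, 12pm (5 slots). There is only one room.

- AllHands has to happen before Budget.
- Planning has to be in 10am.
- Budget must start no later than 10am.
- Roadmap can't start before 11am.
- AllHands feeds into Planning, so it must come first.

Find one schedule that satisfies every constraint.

Budget -> 9am, AllHands -> 8am, Planning -> 10am, Triage -> 12pm, Roadmap -> 11am

Checking: AllHands(8am) before Budget(9am); AllHands(8am) before Planning(10am); Planning=10am in [10am,10am]; Budget=9am in [8am,10am]; Roadmap=11am in [11am,12pm]; max 1 per slot (cap 1).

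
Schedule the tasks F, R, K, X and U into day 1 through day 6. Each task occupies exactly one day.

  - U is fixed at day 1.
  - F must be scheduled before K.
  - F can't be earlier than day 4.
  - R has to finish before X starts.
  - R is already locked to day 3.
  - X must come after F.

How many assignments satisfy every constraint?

Splitting on F: it can be day 4 (4), day 5 (1). Listing each branch's schedules as (R, K, X, U) by day number:
F=day 4: (3,5,5,1) (3,5,6,1) (3,6,5,1) (3,6,6,1) — 4.
F=day 5: (3,6,6,1) — 1.
Summing: 4 + 1 = 5.

5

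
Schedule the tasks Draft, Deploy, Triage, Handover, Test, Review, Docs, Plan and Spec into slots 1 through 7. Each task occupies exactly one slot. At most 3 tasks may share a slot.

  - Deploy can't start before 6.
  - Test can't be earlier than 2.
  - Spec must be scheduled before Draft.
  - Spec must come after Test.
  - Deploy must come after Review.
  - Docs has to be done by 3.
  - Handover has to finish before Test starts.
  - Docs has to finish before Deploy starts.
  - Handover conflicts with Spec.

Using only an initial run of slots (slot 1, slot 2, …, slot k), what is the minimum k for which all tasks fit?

6

The precedence chain requires at least 4 distinct slots.
With at most 3 per slot and 9 tasks, at least 3 slots are needed.
Deploy can't be placed before 6, so the schedule must run through at least slot 6.
6 works (last occupied slot: 6): for example Handover in 1; Review in 1; Draft in 4; Docs in 1; Plan in 2; Triage in 2; Spec in 3; Test in 2; Deploy in 6.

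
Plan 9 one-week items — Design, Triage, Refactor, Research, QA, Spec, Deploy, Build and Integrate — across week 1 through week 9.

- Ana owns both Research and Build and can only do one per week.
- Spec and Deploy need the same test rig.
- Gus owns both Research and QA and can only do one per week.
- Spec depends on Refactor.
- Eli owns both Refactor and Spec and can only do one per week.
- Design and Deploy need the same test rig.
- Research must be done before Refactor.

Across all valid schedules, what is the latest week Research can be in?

Downstream work caps Research at week 7.
Research at week 7 is achievable: Design in week 1, Triage in week 1, Integrate in week 1, Build in week 1, Research in week 7, Deploy in week 2, Refactor in week 8, QA in week 1, Spec in week 9.

week 7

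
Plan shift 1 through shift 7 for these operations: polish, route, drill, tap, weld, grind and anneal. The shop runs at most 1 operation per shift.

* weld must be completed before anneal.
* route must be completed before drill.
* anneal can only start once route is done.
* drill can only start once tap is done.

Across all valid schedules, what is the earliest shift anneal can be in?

shift 3

Precedence pushes anneal to at least shift 2.
anneal at shift 3 is achievable: drill=shift 5, anneal=shift 3, tap=shift 4, route=shift 1, weld=shift 2, polish=shift 6, grind=shift 7.
Nothing earlier works — the capacity limit rule out every shift before shift 3.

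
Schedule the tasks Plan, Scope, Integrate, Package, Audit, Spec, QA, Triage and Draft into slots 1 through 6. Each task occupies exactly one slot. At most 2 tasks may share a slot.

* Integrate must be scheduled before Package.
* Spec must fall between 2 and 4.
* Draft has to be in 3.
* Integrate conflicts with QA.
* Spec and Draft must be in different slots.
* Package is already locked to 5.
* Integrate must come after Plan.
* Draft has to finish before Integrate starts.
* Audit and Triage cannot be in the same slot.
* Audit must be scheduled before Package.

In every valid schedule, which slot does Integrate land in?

Draft is fixed at 3 and must come before Integrate, so Integrate is at least 4.
Package is fixed at 5 and must come after Integrate, so Integrate is at most 4.
So Integrate must be 4.

4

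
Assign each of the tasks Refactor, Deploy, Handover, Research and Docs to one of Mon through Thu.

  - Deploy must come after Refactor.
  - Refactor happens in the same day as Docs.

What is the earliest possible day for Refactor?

Mon

Downstream work caps Refactor at Wed.
Refactor at Mon is achievable: Handover in Mon; Docs in Mon; Research in Mon; Refactor in Mon; Deploy in Tue.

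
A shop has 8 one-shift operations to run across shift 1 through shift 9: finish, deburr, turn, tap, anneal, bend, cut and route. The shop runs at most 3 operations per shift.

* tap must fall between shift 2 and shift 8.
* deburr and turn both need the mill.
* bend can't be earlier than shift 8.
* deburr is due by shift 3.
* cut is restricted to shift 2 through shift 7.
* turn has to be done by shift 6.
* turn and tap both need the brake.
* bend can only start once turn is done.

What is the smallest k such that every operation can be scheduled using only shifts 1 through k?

The precedence chain requires at least 2 distinct shifts.
With at most 3 per shift and 8 operations, at least 3 shifts are needed.
bend can't be placed before shift 8, so the schedule must run through at least shift 8.
8 works (last occupied shift: shift 8): for example deburr -> shift 1, anneal -> shift 1, cut -> shift 2, bend -> shift 8, route -> shift 2, turn -> shift 2, finish -> shift 1, tap -> shift 3.

8 shifts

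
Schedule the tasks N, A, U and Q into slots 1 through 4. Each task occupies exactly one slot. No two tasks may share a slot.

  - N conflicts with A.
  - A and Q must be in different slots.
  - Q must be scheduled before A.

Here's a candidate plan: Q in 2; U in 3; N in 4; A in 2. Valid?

A and Q must be in different slots — violated.
N conflicts with A — holds.
No two tasks may share a slot — violated.
Q must be scheduled before A — violated.

No. A and Q must be in different slots is not satisfied.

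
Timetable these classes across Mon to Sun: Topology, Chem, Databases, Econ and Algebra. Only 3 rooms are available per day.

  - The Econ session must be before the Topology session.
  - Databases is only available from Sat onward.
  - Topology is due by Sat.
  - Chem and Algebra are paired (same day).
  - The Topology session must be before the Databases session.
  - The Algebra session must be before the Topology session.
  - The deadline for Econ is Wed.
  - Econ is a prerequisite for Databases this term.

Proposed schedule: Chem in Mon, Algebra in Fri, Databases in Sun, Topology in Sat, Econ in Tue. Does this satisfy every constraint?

Only 3 rooms are available per day — holds.
Econ is a prerequisite for Databases this term — holds.
The Econ session must be before the Topology session — holds.
The deadline for Econ is Wed — holds.
Databases is only available from Sat onward — holds.
The Algebra session must be before the Topology session — holds.
Chem and Algebra are paired (same day) — violated.
Topology is due by Sat — holds.
The Topology session must be before the Databases session — holds.

No. Chem and Algebra are paired (same day) is not satisfied.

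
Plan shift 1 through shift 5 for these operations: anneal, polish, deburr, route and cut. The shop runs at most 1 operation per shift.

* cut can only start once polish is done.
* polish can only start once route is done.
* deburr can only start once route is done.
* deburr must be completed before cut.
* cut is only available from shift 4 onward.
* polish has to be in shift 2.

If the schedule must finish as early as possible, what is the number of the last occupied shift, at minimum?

5

The precedence chain requires at least 3 distinct shifts.
With at most 1 per shift and 5 operations, at least 5 shifts are needed.
cut can't be placed before shift 4, so the schedule must run through at least shift 4.
5 works (last occupied shift: shift 5): for example anneal in shift 5; polish in shift 2; route in shift 1; cut in shift 4; deburr in shift 3.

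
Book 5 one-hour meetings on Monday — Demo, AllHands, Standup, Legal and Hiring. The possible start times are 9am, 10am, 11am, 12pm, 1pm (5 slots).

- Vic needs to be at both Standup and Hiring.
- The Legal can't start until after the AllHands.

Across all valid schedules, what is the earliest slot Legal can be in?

10am

Precedence pushes Legal to at least 10am.
Legal at 10am is achievable: Demo=9am; AllHands=9am; Legal=10am; Standup=9am; Hiring=10am.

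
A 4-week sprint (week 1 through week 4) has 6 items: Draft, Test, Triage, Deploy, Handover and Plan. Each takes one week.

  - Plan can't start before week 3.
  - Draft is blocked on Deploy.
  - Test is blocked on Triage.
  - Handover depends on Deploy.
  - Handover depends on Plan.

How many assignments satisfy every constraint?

36

Splitting on Draft: it can be week 2 (6), week 3 (12), week 4 (18). Listing each branch's schedules as (Test, Triage, Deploy, Handover, Plan) by week number:
Draft=week 2: (2,1,1,4,3) (3,1,1,4,3) (3,2,1,4,3) (4,1,1,4,3) (4,2,1,4,3) (4,3,1,4,3) — 6.
Draft=week 3: (2,1,1,4,3) (2,1,2,4,3) (3,1,1,4,3) (3,1,2,4,3) (3,2,1,4,3) (3,2,2,4,3) (4,1,1,4,3) (4,1,2,4,3) (4,2,1,4,3) (4,2,2,4,3) (4,3,1,4,3) (4,3,2,4,3) — 12.
Draft=week 4: (2,1,1,4,3) (2,1,2,4,3) (2,1,3,4,3) (3,1,1,4,3) (3,1,2,4,3) (3,1,3,4,3) (3,2,1,4,3) (3,2,2,4,3) (3,2,3,4,3) (4,1,1,4,3) (4,1,2,4,3) (4,1,3,4,3) (4,2,1,4,3) (4,2,2,4,3) (4,2,3,4,3) (4,3,1,4,3) (4,3,2,4,3) (4,3,3,4,3) — 18.
Summing: 6 + 12 + 18 = 36.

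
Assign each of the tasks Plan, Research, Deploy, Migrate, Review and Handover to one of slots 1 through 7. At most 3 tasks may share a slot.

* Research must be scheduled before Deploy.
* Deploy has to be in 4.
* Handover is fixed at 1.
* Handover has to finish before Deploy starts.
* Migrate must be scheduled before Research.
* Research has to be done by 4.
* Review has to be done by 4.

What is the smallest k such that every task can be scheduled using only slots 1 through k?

4

The precedence chain requires at least 3 distinct slots.
With at most 3 per slot and 6 tasks, at least 2 slots are needed.
Deploy can't be placed before 4, so the schedule must run through at least slot 4.
4 works (last occupied slot: 4): for example Research=2; Plan=1; Handover=1; Review=2; Migrate=1; Deploy=4.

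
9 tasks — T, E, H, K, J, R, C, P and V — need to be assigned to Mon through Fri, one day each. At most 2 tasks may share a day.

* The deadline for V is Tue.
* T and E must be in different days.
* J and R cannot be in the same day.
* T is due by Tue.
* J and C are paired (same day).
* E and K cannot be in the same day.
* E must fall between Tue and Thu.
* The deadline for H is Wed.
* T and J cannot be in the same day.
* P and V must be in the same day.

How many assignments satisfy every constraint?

36

Splitting on T: it can be Mon (18), Tue (18). Listing each branch's schedules as (E, H, K, J, R, C, P, V):
T=Mon: (Wed,Mon,Thu,Fri,Wed,Fri,Tue,Tue) (Wed,Mon,Thu,Fri,Thu,Fri,Tue,Tue) (Wed,Mon,Fri,Thu,Wed,Thu,Tue,Tue) (Wed,Mon,Fri,Thu,Fri,Thu,Tue,Tue) (Wed,Wed,Mon,Thu,Fri,Thu,Tue,Tue) (Wed,Wed,Mon,Fri,Thu,Fri,Tue,Tue) (Wed,Wed,Thu,Fri,Mon,Fri,Tue,Tue) (Wed,Wed,Thu,Fri,Thu,Fri,Tue,Tue) (Wed,Wed,Fri,Thu,Mon,Thu,Tue,Tue) (Wed,Wed,Fri,Thu,Fri,Thu,Tue,Tue) (Thu,Mon,Wed,Fri,Wed,Fri,Tue,Tue) (Thu,Mon,Wed,Fri,Thu,Fri,Tue,Tue) (Thu,Mon,Fri,Wed,Thu,Wed,Tue,Tue) (Thu,Mon,Fri,Wed,Fri,Wed,Tue,Tue) (Thu,Wed,Mon,Fri,Wed,Fri,Tue,Tue) (Thu,Wed,Mon,Fri,Thu,Fri,Tue,Tue) (Thu,Wed,Wed,Fri,Mon,Fri,Tue,Tue) (Thu,Wed,Wed,Fri,Thu,Fri,Tue,Tue) — 18.
T=Tue: (Wed,Tue,Thu,Fri,Wed,Fri,Mon,Mon) (Wed,Tue,Thu,Fri,Thu,Fri,Mon,Mon) (Wed,Tue,Fri,Thu,Wed,Thu,Mon,Mon) (Wed,Tue,Fri,Thu,Fri,Thu,Mon,Mon) (Wed,Wed,Tue,Thu,Fri,Thu,Mon,Mon) (Wed,Wed,Tue,Fri,Thu,Fri,Mon,Mon) (Wed,Wed,Thu,Fri,Tue,Fri,Mon,Mon) (Wed,Wed,Thu,Fri,Thu,Fri,Mon,Mon) (Wed,Wed,Fri,Thu,Tue,Thu,Mon,Mon) (Wed,Wed,Fri,Thu,Fri,Thu,Mon,Mon) (Thu,Tue,Wed,Fri,Wed,Fri,Mon,Mon) (Thu,Tue,Wed,Fri,Thu,Fri,Mon,Mon) (Thu,Tue,Fri,Wed,Thu,Wed,Mon,Mon) (Thu,Tue,Fri,Wed,Fri,Wed,Mon,Mon) (Thu,Wed,Tue,Fri,Wed,Fri,Mon,Mon) (Thu,Wed,Tue,Fri,Thu,Fri,Mon,Mon) (Thu,Wed,Wed,Fri,Tue,Fri,Mon,Mon) (Thu,Wed,Wed,Fri,Thu,Fri,Mon,Mon) — 18.
Summing: 18 + 18 = 36.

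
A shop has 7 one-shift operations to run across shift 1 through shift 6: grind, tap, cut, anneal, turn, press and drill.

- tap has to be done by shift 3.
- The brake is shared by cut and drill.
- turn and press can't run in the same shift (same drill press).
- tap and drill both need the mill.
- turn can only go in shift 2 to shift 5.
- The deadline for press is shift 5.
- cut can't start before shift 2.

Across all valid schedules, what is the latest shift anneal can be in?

shift 6

anneal at shift 6 is achievable: tap -> shift 1, turn -> shift 2, press -> shift 1, drill -> shift 3, anneal -> shift 6, cut -> shift 2, grind -> shift 1.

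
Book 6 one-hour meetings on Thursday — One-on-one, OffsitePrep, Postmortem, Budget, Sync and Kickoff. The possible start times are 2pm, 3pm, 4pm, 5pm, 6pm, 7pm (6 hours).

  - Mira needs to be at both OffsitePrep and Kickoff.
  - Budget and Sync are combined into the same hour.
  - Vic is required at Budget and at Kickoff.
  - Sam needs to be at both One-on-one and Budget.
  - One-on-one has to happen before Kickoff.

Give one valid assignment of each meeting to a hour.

Sync -> 4pm; One-on-one -> 2pm; Postmortem -> 2pm; Budget -> 4pm; Kickoff -> 3pm; OffsitePrep -> 2pm

Checking: One-on-one(2pm) before Kickoff(3pm); One-on-one(2pm) != Budget(4pm); Budget(4pm) != Kickoff(3pm); OffsitePrep(2pm) != Kickoff(3pm); Budget = Sync = 4pm.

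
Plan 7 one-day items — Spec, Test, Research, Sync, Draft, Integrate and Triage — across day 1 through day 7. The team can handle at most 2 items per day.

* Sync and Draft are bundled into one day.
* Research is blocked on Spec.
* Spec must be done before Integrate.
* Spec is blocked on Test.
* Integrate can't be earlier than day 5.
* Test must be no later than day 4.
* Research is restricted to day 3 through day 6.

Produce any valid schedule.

Draft in day 4, Research in day 3, Spec in day 2, Integrate in day 5, Triage in day 1, Test in day 1, Sync in day 4

Checking: Test(day 1) before Spec(day 2); Spec(day 2) before Integrate(day 5); Spec(day 2) before Research(day 3); Sync = Draft = day 4; Test=day 1 in [day 1,day 4]; Integrate=day 5 in [day 5,day 7]; Research=day 3 in [day 3,day 6]; max 2 per day (cap 2).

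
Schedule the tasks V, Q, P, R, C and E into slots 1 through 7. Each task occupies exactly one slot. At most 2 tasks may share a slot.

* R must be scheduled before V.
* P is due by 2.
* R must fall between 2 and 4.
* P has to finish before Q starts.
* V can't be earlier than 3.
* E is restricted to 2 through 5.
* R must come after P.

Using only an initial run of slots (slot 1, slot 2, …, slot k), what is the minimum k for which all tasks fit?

3

The precedence chain requires at least 3 distinct slots.
With at most 2 per slot and 6 tasks, at least 3 slots are needed.
3 works (last occupied slot: 3): for example V -> 3, C -> 1, R -> 2, E -> 2, P -> 1, Q -> 3.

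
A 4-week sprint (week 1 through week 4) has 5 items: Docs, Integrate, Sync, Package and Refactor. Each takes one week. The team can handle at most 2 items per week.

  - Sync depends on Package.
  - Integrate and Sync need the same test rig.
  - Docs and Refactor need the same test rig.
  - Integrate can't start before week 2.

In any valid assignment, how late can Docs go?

Docs at week 4 is achievable: Refactor=week 1; Package=week 1; Sync=week 3; Docs=week 4; Integrate=week 2.

week 4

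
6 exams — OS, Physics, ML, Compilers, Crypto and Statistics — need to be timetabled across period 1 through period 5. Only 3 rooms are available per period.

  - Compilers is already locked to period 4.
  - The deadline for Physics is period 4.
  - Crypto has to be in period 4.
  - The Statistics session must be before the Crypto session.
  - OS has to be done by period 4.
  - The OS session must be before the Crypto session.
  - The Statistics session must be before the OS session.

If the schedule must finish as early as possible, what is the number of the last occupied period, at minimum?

4

The precedence chain requires at least 3 distinct periods.
With at most 3 per period and 6 exams, at least 2 periods are needed.
Compilers can't be placed before period 4, so the schedule must run through at least period 4.
4 works (last occupied period: period 4): for example Crypto in period 4; Compilers in period 4; OS in period 2; ML in period 1; Statistics in period 1; Physics in period 1.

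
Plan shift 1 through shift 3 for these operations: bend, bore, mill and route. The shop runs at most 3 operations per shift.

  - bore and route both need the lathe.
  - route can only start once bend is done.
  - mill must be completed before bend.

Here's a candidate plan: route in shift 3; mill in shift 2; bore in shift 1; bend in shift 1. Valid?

No. mill must be completed before bend is not satisfied.

mill must be completed before bend — violated.
route can only start once bend is done — holds.
The shop runs at most 3 operations per shift — holds.
bore and route both need the lathe — holds.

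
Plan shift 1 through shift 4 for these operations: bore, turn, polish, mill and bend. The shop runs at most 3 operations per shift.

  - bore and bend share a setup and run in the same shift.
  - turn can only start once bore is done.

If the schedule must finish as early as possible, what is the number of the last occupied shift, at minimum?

2

The precedence chain requires at least 2 distinct shifts.
With at most 3 per shift and 5 operations, at least 2 shifts are needed.
2 works (last occupied shift: shift 2): for example bend=shift 1, turn=shift 2, bore=shift 1, polish=shift 1, mill=shift 2.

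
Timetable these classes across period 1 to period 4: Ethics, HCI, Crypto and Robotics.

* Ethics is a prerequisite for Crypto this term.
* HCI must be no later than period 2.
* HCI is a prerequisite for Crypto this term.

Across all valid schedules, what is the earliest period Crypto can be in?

Precedence pushes Crypto to at least period 2.
Crypto at period 2 is achievable: Crypto=period 2, Ethics=period 1, Robotics=period 1, HCI=period 1.

period 2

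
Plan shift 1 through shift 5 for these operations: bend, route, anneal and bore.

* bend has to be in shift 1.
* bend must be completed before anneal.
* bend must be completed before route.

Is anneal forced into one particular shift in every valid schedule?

No

anneal can be shift 2 (e.g. bend in shift 1; anneal in shift 2; bore in shift 1; route in shift 2) or shift 3 (e.g. anneal -> shift 3; route -> shift 2; bore -> shift 1; bend -> shift 1).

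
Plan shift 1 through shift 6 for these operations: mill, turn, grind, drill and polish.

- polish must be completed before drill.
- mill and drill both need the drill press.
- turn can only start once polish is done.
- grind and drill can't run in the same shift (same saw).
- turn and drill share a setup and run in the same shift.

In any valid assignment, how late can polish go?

shift 5

Downstream work caps polish at shift 5.
polish at shift 5 is achievable: grind in shift 1; drill in shift 6; polish in shift 5; mill in shift 1; turn in shift 6.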